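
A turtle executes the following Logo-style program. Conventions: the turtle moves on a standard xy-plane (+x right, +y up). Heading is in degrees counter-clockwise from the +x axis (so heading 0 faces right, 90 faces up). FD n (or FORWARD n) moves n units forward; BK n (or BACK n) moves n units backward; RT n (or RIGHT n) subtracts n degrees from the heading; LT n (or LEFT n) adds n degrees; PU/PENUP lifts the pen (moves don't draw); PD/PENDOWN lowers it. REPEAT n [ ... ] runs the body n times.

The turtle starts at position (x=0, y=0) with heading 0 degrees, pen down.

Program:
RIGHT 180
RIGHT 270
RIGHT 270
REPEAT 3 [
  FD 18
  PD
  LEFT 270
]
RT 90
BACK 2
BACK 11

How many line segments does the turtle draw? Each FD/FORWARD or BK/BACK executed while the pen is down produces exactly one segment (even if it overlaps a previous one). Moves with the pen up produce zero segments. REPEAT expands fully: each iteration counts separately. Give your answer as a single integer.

Executing turtle program step by step:
Start: pos=(0,0), heading=0, pen down
RT 180: heading 0 -> 180
RT 270: heading 180 -> 270
RT 270: heading 270 -> 0
REPEAT 3 [
  -- iteration 1/3 --
  FD 18: (0,0) -> (18,0) [heading=0, draw]
  PD: pen down
  LT 270: heading 0 -> 270
  -- iteration 2/3 --
  FD 18: (18,0) -> (18,-18) [heading=270, draw]
  PD: pen down
  LT 270: heading 270 -> 180
  -- iteration 3/3 --
  FD 18: (18,-18) -> (0,-18) [heading=180, draw]
  PD: pen down
  LT 270: heading 180 -> 90
]
RT 90: heading 90 -> 0
BK 2: (0,-18) -> (-2,-18) [heading=0, draw]
BK 11: (-2,-18) -> (-13,-18) [heading=0, draw]
Final: pos=(-13,-18), heading=0, 5 segment(s) drawn
Segments drawn: 5

Answer: 5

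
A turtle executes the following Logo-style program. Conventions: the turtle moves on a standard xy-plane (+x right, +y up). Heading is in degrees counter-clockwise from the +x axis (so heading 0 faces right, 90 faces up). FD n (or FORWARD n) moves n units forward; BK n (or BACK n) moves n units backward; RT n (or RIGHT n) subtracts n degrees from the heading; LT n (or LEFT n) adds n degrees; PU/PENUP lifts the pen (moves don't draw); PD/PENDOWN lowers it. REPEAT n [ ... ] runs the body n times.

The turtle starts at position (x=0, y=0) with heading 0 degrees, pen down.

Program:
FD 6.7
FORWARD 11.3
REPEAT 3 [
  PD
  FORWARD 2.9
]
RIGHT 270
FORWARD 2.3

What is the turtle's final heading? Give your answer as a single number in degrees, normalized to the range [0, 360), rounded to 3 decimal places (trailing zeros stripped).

Answer: 90

Derivation:
Executing turtle program step by step:
Start: pos=(0,0), heading=0, pen down
FD 6.7: (0,0) -> (6.7,0) [heading=0, draw]
FD 11.3: (6.7,0) -> (18,0) [heading=0, draw]
REPEAT 3 [
  -- iteration 1/3 --
  PD: pen down
  FD 2.9: (18,0) -> (20.9,0) [heading=0, draw]
  -- iteration 2/3 --
  PD: pen down
  FD 2.9: (20.9,0) -> (23.8,0) [heading=0, draw]
  -- iteration 3/3 --
  PD: pen down
  FD 2.9: (23.8,0) -> (26.7,0) [heading=0, draw]
]
RT 270: heading 0 -> 90
FD 2.3: (26.7,0) -> (26.7,2.3) [heading=90, draw]
Final: pos=(26.7,2.3), heading=90, 6 segment(s) drawn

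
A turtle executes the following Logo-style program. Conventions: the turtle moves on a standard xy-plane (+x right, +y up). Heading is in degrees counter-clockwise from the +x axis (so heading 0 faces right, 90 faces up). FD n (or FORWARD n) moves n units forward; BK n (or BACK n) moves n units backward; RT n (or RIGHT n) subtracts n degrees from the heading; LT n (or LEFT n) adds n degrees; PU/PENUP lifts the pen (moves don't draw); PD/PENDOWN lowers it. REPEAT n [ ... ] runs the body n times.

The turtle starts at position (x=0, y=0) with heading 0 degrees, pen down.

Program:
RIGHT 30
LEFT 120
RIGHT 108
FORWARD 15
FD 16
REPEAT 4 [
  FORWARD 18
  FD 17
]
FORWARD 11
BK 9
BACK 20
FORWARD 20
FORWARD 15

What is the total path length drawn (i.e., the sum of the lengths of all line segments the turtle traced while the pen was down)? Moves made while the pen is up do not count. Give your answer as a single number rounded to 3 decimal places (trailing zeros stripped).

Executing turtle program step by step:
Start: pos=(0,0), heading=0, pen down
RT 30: heading 0 -> 330
LT 120: heading 330 -> 90
RT 108: heading 90 -> 342
FD 15: (0,0) -> (14.266,-4.635) [heading=342, draw]
FD 16: (14.266,-4.635) -> (29.483,-9.58) [heading=342, draw]
REPEAT 4 [
  -- iteration 1/4 --
  FD 18: (29.483,-9.58) -> (46.602,-15.142) [heading=342, draw]
  FD 17: (46.602,-15.142) -> (62.77,-20.395) [heading=342, draw]
  -- iteration 2/4 --
  FD 18: (62.77,-20.395) -> (79.889,-25.957) [heading=342, draw]
  FD 17: (79.889,-25.957) -> (96.057,-31.211) [heading=342, draw]
  -- iteration 3/4 --
  FD 18: (96.057,-31.211) -> (113.176,-36.773) [heading=342, draw]
  FD 17: (113.176,-36.773) -> (129.344,-42.026) [heading=342, draw]
  -- iteration 4/4 --
  FD 18: (129.344,-42.026) -> (146.463,-47.589) [heading=342, draw]
  FD 17: (146.463,-47.589) -> (162.631,-52.842) [heading=342, draw]
]
FD 11: (162.631,-52.842) -> (173.092,-56.241) [heading=342, draw]
BK 9: (173.092,-56.241) -> (164.533,-53.46) [heading=342, draw]
BK 20: (164.533,-53.46) -> (145.512,-47.28) [heading=342, draw]
FD 20: (145.512,-47.28) -> (164.533,-53.46) [heading=342, draw]
FD 15: (164.533,-53.46) -> (178.799,-58.095) [heading=342, draw]
Final: pos=(178.799,-58.095), heading=342, 15 segment(s) drawn

Segment lengths:
  seg 1: (0,0) -> (14.266,-4.635), length = 15
  seg 2: (14.266,-4.635) -> (29.483,-9.58), length = 16
  seg 3: (29.483,-9.58) -> (46.602,-15.142), length = 18
  seg 4: (46.602,-15.142) -> (62.77,-20.395), length = 17
  seg 5: (62.77,-20.395) -> (79.889,-25.957), length = 18
  seg 6: (79.889,-25.957) -> (96.057,-31.211), length = 17
  seg 7: (96.057,-31.211) -> (113.176,-36.773), length = 18
  seg 8: (113.176,-36.773) -> (129.344,-42.026), length = 17
  seg 9: (129.344,-42.026) -> (146.463,-47.589), length = 18
  seg 10: (146.463,-47.589) -> (162.631,-52.842), length = 17
  seg 11: (162.631,-52.842) -> (173.092,-56.241), length = 11
  seg 12: (173.092,-56.241) -> (164.533,-53.46), length = 9
  seg 13: (164.533,-53.46) -> (145.512,-47.28), length = 20
  seg 14: (145.512,-47.28) -> (164.533,-53.46), length = 20
  seg 15: (164.533,-53.46) -> (178.799,-58.095), length = 15
Total = 246

Answer: 246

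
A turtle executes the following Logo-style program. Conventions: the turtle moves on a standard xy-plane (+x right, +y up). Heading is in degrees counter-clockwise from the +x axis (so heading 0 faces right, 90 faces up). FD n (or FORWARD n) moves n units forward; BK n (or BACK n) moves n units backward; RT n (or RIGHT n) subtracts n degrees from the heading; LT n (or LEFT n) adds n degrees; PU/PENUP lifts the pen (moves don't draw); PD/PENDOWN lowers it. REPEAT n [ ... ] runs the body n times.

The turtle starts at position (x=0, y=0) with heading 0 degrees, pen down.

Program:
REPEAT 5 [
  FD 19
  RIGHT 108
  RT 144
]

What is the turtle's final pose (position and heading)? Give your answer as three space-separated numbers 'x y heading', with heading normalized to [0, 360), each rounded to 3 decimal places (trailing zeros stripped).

Answer: 19 13.804 180

Derivation:
Executing turtle program step by step:
Start: pos=(0,0), heading=0, pen down
REPEAT 5 [
  -- iteration 1/5 --
  FD 19: (0,0) -> (19,0) [heading=0, draw]
  RT 108: heading 0 -> 252
  RT 144: heading 252 -> 108
  -- iteration 2/5 --
  FD 19: (19,0) -> (13.129,18.07) [heading=108, draw]
  RT 108: heading 108 -> 0
  RT 144: heading 0 -> 216
  -- iteration 3/5 --
  FD 19: (13.129,18.07) -> (-2.243,6.902) [heading=216, draw]
  RT 108: heading 216 -> 108
  RT 144: heading 108 -> 324
  -- iteration 4/5 --
  FD 19: (-2.243,6.902) -> (13.129,-4.266) [heading=324, draw]
  RT 108: heading 324 -> 216
  RT 144: heading 216 -> 72
  -- iteration 5/5 --
  FD 19: (13.129,-4.266) -> (19,13.804) [heading=72, draw]
  RT 108: heading 72 -> 324
  RT 144: heading 324 -> 180
]
Final: pos=(19,13.804), heading=180, 5 segment(s) drawn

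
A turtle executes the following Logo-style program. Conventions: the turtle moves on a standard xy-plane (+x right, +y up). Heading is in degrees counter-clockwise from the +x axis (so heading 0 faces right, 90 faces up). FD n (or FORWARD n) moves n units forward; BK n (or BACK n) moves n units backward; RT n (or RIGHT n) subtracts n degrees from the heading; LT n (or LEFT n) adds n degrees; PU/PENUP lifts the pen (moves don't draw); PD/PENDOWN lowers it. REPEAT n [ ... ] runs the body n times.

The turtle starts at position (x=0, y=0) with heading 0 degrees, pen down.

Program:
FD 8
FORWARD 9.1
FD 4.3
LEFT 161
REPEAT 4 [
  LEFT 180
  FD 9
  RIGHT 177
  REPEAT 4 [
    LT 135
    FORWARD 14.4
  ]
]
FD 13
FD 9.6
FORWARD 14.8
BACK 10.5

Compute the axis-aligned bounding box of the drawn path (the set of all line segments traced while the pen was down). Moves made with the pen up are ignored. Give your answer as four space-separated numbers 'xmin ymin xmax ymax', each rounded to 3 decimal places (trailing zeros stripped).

Executing turtle program step by step:
Start: pos=(0,0), heading=0, pen down
FD 8: (0,0) -> (8,0) [heading=0, draw]
FD 9.1: (8,0) -> (17.1,0) [heading=0, draw]
FD 4.3: (17.1,0) -> (21.4,0) [heading=0, draw]
LT 161: heading 0 -> 161
REPEAT 4 [
  -- iteration 1/4 --
  LT 180: heading 161 -> 341
  FD 9: (21.4,0) -> (29.91,-2.93) [heading=341, draw]
  RT 177: heading 341 -> 164
  REPEAT 4 [
    -- iteration 1/4 --
    LT 135: heading 164 -> 299
    FD 14.4: (29.91,-2.93) -> (36.891,-15.525) [heading=299, draw]
    -- iteration 2/4 --
    LT 135: heading 299 -> 74
    FD 14.4: (36.891,-15.525) -> (40.86,-1.682) [heading=74, draw]
    -- iteration 3/4 --
    LT 135: heading 74 -> 209
    FD 14.4: (40.86,-1.682) -> (28.266,-8.664) [heading=209, draw]
    -- iteration 4/4 --
    LT 135: heading 209 -> 344
    FD 14.4: (28.266,-8.664) -> (42.108,-12.633) [heading=344, draw]
  ]
  -- iteration 2/4 --
  LT 180: heading 344 -> 164
  FD 9: (42.108,-12.633) -> (33.456,-10.152) [heading=164, draw]
  RT 177: heading 164 -> 347
  REPEAT 4 [
    -- iteration 1/4 --
    LT 135: heading 347 -> 122
    FD 14.4: (33.456,-10.152) -> (25.826,2.06) [heading=122, draw]
    -- iteration 2/4 --
    LT 135: heading 122 -> 257
    FD 14.4: (25.826,2.06) -> (22.586,-11.971) [heading=257, draw]
    -- iteration 3/4 --
    LT 135: heading 257 -> 32
    FD 14.4: (22.586,-11.971) -> (34.798,-4.34) [heading=32, draw]
    -- iteration 4/4 --
    LT 135: heading 32 -> 167
    FD 14.4: (34.798,-4.34) -> (20.767,-1.101) [heading=167, draw]
  ]
  -- iteration 3/4 --
  LT 180: heading 167 -> 347
  FD 9: (20.767,-1.101) -> (29.537,-3.126) [heading=347, draw]
  RT 177: heading 347 -> 170
  REPEAT 4 [
    -- iteration 1/4 --
    LT 135: heading 170 -> 305
    FD 14.4: (29.537,-3.126) -> (37.796,-14.921) [heading=305, draw]
    -- iteration 2/4 --
    LT 135: heading 305 -> 80
    FD 14.4: (37.796,-14.921) -> (40.297,-0.74) [heading=80, draw]
    -- iteration 3/4 --
    LT 135: heading 80 -> 215
    FD 14.4: (40.297,-0.74) -> (28.501,-9) [heading=215, draw]
    -- iteration 4/4 --
    LT 135: heading 215 -> 350
    FD 14.4: (28.501,-9) -> (42.682,-11.5) [heading=350, draw]
  ]
  -- iteration 4/4 --
  LT 180: heading 350 -> 170
  FD 9: (42.682,-11.5) -> (33.819,-9.937) [heading=170, draw]
  RT 177: heading 170 -> 353
  REPEAT 4 [
    -- iteration 1/4 --
    LT 135: heading 353 -> 128
    FD 14.4: (33.819,-9.937) -> (24.953,1.41) [heading=128, draw]
    -- iteration 2/4 --
    LT 135: heading 128 -> 263
    FD 14.4: (24.953,1.41) -> (23.198,-12.883) [heading=263, draw]
    -- iteration 3/4 --
    LT 135: heading 263 -> 38
    FD 14.4: (23.198,-12.883) -> (34.546,-4.017) [heading=38, draw]
    -- iteration 4/4 --
    LT 135: heading 38 -> 173
    FD 14.4: (34.546,-4.017) -> (20.253,-2.262) [heading=173, draw]
  ]
]
FD 13: (20.253,-2.262) -> (7.35,-0.678) [heading=173, draw]
FD 9.6: (7.35,-0.678) -> (-2.179,0.492) [heading=173, draw]
FD 14.8: (-2.179,0.492) -> (-16.868,2.296) [heading=173, draw]
BK 10.5: (-16.868,2.296) -> (-6.446,1.016) [heading=173, draw]
Final: pos=(-6.446,1.016), heading=173, 27 segment(s) drawn

Segment endpoints: x in {-16.868, -6.446, -2.179, 0, 7.35, 8, 17.1, 20.253, 20.767, 21.4, 22.586, 23.198, 24.953, 25.826, 28.266, 28.501, 29.537, 29.91, 33.456, 33.819, 34.546, 34.798, 36.891, 37.796, 40.297, 40.86, 42.108, 42.682}, y in {-15.525, -14.921, -12.883, -12.633, -11.971, -11.5, -10.152, -9.937, -9, -8.664, -4.34, -4.017, -3.126, -2.93, -2.262, -1.682, -1.101, -0.74, -0.678, 0, 0.492, 1.016, 1.41, 2.06, 2.296}
xmin=-16.868, ymin=-15.525, xmax=42.682, ymax=2.296

Answer: -16.868 -15.525 42.682 2.296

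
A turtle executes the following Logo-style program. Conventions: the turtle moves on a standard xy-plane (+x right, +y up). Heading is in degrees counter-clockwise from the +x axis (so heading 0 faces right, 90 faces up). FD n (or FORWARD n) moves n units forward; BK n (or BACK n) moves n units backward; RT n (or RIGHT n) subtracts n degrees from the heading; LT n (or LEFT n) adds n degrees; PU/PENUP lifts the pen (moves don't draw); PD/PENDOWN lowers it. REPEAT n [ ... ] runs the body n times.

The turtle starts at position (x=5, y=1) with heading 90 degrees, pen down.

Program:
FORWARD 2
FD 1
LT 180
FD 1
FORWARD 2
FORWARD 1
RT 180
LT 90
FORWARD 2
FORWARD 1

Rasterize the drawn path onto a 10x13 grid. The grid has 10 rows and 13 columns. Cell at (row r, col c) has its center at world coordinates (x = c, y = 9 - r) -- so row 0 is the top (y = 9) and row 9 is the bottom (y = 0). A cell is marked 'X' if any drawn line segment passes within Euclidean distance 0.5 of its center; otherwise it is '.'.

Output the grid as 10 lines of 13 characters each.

Answer: .............
.............
.............
.............
.............
.....X.......
.....X.......
.....X.......
.....X.......
..XXXX.......

Derivation:
Segment 0: (5,1) -> (5,3)
Segment 1: (5,3) -> (5,4)
Segment 2: (5,4) -> (5,3)
Segment 3: (5,3) -> (5,1)
Segment 4: (5,1) -> (5,0)
Segment 5: (5,0) -> (3,0)
Segment 6: (3,0) -> (2,0)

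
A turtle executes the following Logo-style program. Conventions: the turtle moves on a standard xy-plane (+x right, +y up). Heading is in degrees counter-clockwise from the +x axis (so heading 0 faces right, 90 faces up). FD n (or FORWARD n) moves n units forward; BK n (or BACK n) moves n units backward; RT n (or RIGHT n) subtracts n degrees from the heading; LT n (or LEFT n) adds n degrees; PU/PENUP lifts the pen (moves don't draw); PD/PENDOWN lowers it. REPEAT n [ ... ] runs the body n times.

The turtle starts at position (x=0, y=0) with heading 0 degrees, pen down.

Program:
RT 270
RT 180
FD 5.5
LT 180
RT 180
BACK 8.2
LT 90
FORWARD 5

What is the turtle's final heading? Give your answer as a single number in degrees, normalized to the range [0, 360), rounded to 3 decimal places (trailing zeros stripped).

Answer: 0

Derivation:
Executing turtle program step by step:
Start: pos=(0,0), heading=0, pen down
RT 270: heading 0 -> 90
RT 180: heading 90 -> 270
FD 5.5: (0,0) -> (0,-5.5) [heading=270, draw]
LT 180: heading 270 -> 90
RT 180: heading 90 -> 270
BK 8.2: (0,-5.5) -> (0,2.7) [heading=270, draw]
LT 90: heading 270 -> 0
FD 5: (0,2.7) -> (5,2.7) [heading=0, draw]
Final: pos=(5,2.7), heading=0, 3 segment(s) drawn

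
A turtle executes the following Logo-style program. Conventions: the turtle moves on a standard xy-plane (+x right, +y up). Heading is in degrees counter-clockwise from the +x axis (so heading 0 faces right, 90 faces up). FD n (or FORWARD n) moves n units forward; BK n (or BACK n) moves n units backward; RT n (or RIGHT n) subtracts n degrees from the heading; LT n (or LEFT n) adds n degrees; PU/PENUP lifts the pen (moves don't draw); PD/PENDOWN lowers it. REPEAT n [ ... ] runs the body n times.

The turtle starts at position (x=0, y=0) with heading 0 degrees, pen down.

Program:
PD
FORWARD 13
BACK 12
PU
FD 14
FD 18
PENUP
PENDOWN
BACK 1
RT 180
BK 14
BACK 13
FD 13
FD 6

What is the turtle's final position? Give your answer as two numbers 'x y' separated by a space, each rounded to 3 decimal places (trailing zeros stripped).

Answer: 40 0

Derivation:
Executing turtle program step by step:
Start: pos=(0,0), heading=0, pen down
PD: pen down
FD 13: (0,0) -> (13,0) [heading=0, draw]
BK 12: (13,0) -> (1,0) [heading=0, draw]
PU: pen up
FD 14: (1,0) -> (15,0) [heading=0, move]
FD 18: (15,0) -> (33,0) [heading=0, move]
PU: pen up
PD: pen down
BK 1: (33,0) -> (32,0) [heading=0, draw]
RT 180: heading 0 -> 180
BK 14: (32,0) -> (46,0) [heading=180, draw]
BK 13: (46,0) -> (59,0) [heading=180, draw]
FD 13: (59,0) -> (46,0) [heading=180, draw]
FD 6: (46,0) -> (40,0) [heading=180, draw]
Final: pos=(40,0), heading=180, 7 segment(s) drawn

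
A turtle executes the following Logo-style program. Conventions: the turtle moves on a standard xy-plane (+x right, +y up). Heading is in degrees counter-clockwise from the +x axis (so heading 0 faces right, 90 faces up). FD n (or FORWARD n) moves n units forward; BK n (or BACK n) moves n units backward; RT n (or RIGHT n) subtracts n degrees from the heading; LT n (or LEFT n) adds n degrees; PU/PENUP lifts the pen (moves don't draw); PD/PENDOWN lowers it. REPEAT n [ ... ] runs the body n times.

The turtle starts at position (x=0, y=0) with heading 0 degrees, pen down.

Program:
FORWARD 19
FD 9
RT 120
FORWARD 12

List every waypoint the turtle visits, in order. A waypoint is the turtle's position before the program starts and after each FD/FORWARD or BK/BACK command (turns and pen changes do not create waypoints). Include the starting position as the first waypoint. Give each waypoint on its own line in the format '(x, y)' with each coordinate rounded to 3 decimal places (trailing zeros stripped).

Executing turtle program step by step:
Start: pos=(0,0), heading=0, pen down
FD 19: (0,0) -> (19,0) [heading=0, draw]
FD 9: (19,0) -> (28,0) [heading=0, draw]
RT 120: heading 0 -> 240
FD 12: (28,0) -> (22,-10.392) [heading=240, draw]
Final: pos=(22,-10.392), heading=240, 3 segment(s) drawn
Waypoints (4 total):
(0, 0)
(19, 0)
(28, 0)
(22, -10.392)

Answer: (0, 0)
(19, 0)
(28, 0)
(22, -10.392)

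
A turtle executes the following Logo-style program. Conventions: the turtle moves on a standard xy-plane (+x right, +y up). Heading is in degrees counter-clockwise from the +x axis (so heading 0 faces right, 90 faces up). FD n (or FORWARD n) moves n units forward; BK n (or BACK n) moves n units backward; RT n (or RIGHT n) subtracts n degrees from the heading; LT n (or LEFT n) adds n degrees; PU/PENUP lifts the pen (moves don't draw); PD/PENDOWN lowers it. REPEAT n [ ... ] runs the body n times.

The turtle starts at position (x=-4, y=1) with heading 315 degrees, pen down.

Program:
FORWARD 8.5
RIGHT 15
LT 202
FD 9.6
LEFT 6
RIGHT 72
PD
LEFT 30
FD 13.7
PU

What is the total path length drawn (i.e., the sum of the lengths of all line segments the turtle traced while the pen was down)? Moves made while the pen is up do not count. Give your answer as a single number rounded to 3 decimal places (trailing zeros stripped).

Answer: 31.8

Derivation:
Executing turtle program step by step:
Start: pos=(-4,1), heading=315, pen down
FD 8.5: (-4,1) -> (2.01,-5.01) [heading=315, draw]
RT 15: heading 315 -> 300
LT 202: heading 300 -> 142
FD 9.6: (2.01,-5.01) -> (-5.554,0.9) [heading=142, draw]
LT 6: heading 142 -> 148
RT 72: heading 148 -> 76
PD: pen down
LT 30: heading 76 -> 106
FD 13.7: (-5.554,0.9) -> (-9.331,14.069) [heading=106, draw]
PU: pen up
Final: pos=(-9.331,14.069), heading=106, 3 segment(s) drawn

Segment lengths:
  seg 1: (-4,1) -> (2.01,-5.01), length = 8.5
  seg 2: (2.01,-5.01) -> (-5.554,0.9), length = 9.6
  seg 3: (-5.554,0.9) -> (-9.331,14.069), length = 13.7
Total = 31.8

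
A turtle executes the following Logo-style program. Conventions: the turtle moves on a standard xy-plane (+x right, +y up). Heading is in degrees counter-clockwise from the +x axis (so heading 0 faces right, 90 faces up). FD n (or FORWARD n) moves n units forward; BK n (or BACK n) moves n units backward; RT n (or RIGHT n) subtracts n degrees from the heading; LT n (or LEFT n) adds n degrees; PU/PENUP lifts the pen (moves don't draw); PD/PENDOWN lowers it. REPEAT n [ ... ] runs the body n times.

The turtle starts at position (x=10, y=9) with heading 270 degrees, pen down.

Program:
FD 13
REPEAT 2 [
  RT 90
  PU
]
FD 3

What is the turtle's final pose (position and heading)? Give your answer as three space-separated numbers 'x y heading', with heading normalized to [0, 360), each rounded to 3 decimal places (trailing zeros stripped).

Executing turtle program step by step:
Start: pos=(10,9), heading=270, pen down
FD 13: (10,9) -> (10,-4) [heading=270, draw]
REPEAT 2 [
  -- iteration 1/2 --
  RT 90: heading 270 -> 180
  PU: pen up
  -- iteration 2/2 --
  RT 90: heading 180 -> 90
  PU: pen up
]
FD 3: (10,-4) -> (10,-1) [heading=90, move]
Final: pos=(10,-1), heading=90, 1 segment(s) drawn

Answer: 10 -1 90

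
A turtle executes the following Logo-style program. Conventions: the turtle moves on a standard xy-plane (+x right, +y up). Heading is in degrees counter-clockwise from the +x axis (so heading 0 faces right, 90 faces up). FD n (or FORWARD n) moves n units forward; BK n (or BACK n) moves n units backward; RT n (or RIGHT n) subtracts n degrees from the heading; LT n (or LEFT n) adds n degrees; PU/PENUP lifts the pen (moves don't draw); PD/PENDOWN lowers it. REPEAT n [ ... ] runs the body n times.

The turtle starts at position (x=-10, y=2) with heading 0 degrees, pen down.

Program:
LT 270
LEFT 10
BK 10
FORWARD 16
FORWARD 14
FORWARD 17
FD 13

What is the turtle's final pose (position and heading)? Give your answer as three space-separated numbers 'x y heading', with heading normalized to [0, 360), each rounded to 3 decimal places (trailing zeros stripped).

Executing turtle program step by step:
Start: pos=(-10,2), heading=0, pen down
LT 270: heading 0 -> 270
LT 10: heading 270 -> 280
BK 10: (-10,2) -> (-11.736,11.848) [heading=280, draw]
FD 16: (-11.736,11.848) -> (-8.958,-3.909) [heading=280, draw]
FD 14: (-8.958,-3.909) -> (-6.527,-17.696) [heading=280, draw]
FD 17: (-6.527,-17.696) -> (-3.575,-34.438) [heading=280, draw]
FD 13: (-3.575,-34.438) -> (-1.318,-47.24) [heading=280, draw]
Final: pos=(-1.318,-47.24), heading=280, 5 segment(s) drawn

Answer: -1.318 -47.24 280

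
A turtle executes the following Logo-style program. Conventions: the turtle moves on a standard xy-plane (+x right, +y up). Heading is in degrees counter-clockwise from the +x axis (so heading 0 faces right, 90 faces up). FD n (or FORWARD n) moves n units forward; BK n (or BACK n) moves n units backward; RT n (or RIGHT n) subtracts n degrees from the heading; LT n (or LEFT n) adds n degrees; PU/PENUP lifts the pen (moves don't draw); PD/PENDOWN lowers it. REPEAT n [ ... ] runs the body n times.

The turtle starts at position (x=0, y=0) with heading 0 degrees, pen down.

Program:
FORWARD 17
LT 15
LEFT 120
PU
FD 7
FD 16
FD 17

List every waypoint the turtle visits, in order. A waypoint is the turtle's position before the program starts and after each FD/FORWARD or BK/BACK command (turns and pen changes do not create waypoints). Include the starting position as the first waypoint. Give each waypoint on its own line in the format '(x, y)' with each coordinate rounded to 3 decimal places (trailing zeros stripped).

Answer: (0, 0)
(17, 0)
(12.05, 4.95)
(0.737, 16.263)
(-11.284, 28.284)

Derivation:
Executing turtle program step by step:
Start: pos=(0,0), heading=0, pen down
FD 17: (0,0) -> (17,0) [heading=0, draw]
LT 15: heading 0 -> 15
LT 120: heading 15 -> 135
PU: pen up
FD 7: (17,0) -> (12.05,4.95) [heading=135, move]
FD 16: (12.05,4.95) -> (0.737,16.263) [heading=135, move]
FD 17: (0.737,16.263) -> (-11.284,28.284) [heading=135, move]
Final: pos=(-11.284,28.284), heading=135, 1 segment(s) drawn
Waypoints (5 total):
(0, 0)
(17, 0)
(12.05, 4.95)
(0.737, 16.263)
(-11.284, 28.284)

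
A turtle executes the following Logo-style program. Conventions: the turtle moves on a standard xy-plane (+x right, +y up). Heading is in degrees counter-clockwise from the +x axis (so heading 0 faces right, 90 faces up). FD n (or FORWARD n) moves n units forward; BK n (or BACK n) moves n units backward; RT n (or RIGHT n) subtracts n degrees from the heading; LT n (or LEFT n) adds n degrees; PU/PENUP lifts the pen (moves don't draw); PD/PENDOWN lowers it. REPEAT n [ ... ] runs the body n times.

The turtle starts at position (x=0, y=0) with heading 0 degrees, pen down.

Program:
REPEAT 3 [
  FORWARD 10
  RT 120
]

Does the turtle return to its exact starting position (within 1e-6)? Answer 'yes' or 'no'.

Executing turtle program step by step:
Start: pos=(0,0), heading=0, pen down
REPEAT 3 [
  -- iteration 1/3 --
  FD 10: (0,0) -> (10,0) [heading=0, draw]
  RT 120: heading 0 -> 240
  -- iteration 2/3 --
  FD 10: (10,0) -> (5,-8.66) [heading=240, draw]
  RT 120: heading 240 -> 120
  -- iteration 3/3 --
  FD 10: (5,-8.66) -> (0,0) [heading=120, draw]
  RT 120: heading 120 -> 0
]
Final: pos=(0,0), heading=0, 3 segment(s) drawn

Start position: (0, 0)
Final position: (0, 0)
Distance = 0; < 1e-6 -> CLOSED

Answer: yes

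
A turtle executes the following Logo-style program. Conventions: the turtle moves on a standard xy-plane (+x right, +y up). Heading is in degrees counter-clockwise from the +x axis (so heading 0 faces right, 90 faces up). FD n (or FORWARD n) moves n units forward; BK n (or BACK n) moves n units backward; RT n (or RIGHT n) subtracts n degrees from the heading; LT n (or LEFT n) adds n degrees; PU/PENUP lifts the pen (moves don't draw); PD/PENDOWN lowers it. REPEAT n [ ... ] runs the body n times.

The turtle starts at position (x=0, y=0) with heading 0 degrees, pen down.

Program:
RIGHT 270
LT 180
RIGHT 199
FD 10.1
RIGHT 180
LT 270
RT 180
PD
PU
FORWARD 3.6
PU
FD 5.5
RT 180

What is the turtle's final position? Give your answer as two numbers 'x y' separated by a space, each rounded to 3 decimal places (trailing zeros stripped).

Answer: 11.892 6.587

Derivation:
Executing turtle program step by step:
Start: pos=(0,0), heading=0, pen down
RT 270: heading 0 -> 90
LT 180: heading 90 -> 270
RT 199: heading 270 -> 71
FD 10.1: (0,0) -> (3.288,9.55) [heading=71, draw]
RT 180: heading 71 -> 251
LT 270: heading 251 -> 161
RT 180: heading 161 -> 341
PD: pen down
PU: pen up
FD 3.6: (3.288,9.55) -> (6.692,8.378) [heading=341, move]
PU: pen up
FD 5.5: (6.692,8.378) -> (11.892,6.587) [heading=341, move]
RT 180: heading 341 -> 161
Final: pos=(11.892,6.587), heading=161, 1 segment(s) drawn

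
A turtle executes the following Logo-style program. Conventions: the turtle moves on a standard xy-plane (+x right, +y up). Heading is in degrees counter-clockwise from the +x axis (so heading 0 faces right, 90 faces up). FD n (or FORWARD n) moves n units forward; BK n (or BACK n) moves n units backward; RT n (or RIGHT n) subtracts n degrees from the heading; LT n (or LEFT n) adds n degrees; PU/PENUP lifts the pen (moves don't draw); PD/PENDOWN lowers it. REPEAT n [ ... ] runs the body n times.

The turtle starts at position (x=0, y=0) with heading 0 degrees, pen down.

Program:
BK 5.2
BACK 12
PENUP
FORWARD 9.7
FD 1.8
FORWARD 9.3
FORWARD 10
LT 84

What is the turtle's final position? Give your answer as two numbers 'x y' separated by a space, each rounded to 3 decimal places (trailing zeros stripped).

Executing turtle program step by step:
Start: pos=(0,0), heading=0, pen down
BK 5.2: (0,0) -> (-5.2,0) [heading=0, draw]
BK 12: (-5.2,0) -> (-17.2,0) [heading=0, draw]
PU: pen up
FD 9.7: (-17.2,0) -> (-7.5,0) [heading=0, move]
FD 1.8: (-7.5,0) -> (-5.7,0) [heading=0, move]
FD 9.3: (-5.7,0) -> (3.6,0) [heading=0, move]
FD 10: (3.6,0) -> (13.6,0) [heading=0, move]
LT 84: heading 0 -> 84
Final: pos=(13.6,0), heading=84, 2 segment(s) drawn

Answer: 13.6 0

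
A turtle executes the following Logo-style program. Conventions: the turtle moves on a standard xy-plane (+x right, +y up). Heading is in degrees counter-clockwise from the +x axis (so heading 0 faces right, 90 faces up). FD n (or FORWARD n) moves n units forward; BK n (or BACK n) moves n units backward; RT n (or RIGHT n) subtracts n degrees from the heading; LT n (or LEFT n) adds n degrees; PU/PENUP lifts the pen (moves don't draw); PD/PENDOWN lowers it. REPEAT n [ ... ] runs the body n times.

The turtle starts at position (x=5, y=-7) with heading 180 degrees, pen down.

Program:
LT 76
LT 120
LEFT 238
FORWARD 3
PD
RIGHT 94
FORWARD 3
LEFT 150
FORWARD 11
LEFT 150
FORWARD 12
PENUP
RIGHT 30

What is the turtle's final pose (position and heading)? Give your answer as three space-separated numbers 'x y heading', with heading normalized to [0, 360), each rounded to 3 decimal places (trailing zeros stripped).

Answer: 6.341 -5.467 70

Derivation:
Executing turtle program step by step:
Start: pos=(5,-7), heading=180, pen down
LT 76: heading 180 -> 256
LT 120: heading 256 -> 16
LT 238: heading 16 -> 254
FD 3: (5,-7) -> (4.173,-9.884) [heading=254, draw]
PD: pen down
RT 94: heading 254 -> 160
FD 3: (4.173,-9.884) -> (1.354,-8.858) [heading=160, draw]
LT 150: heading 160 -> 310
FD 11: (1.354,-8.858) -> (8.425,-17.284) [heading=310, draw]
LT 150: heading 310 -> 100
FD 12: (8.425,-17.284) -> (6.341,-5.467) [heading=100, draw]
PU: pen up
RT 30: heading 100 -> 70
Final: pos=(6.341,-5.467), heading=70, 4 segment(s) drawn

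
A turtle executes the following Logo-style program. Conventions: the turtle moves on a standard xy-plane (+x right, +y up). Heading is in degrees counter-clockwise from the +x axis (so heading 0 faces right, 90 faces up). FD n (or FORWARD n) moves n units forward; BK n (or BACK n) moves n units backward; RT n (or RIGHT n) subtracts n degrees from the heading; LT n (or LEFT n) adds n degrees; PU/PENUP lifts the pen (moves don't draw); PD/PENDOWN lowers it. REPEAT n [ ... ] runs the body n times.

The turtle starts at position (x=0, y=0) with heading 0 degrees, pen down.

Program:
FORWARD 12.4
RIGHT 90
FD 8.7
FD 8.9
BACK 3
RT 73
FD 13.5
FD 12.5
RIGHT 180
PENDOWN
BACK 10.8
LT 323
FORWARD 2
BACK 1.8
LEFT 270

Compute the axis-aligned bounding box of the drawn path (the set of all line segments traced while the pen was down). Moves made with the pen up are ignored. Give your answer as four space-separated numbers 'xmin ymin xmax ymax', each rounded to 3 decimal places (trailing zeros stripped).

Executing turtle program step by step:
Start: pos=(0,0), heading=0, pen down
FD 12.4: (0,0) -> (12.4,0) [heading=0, draw]
RT 90: heading 0 -> 270
FD 8.7: (12.4,0) -> (12.4,-8.7) [heading=270, draw]
FD 8.9: (12.4,-8.7) -> (12.4,-17.6) [heading=270, draw]
BK 3: (12.4,-17.6) -> (12.4,-14.6) [heading=270, draw]
RT 73: heading 270 -> 197
FD 13.5: (12.4,-14.6) -> (-0.51,-18.547) [heading=197, draw]
FD 12.5: (-0.51,-18.547) -> (-12.464,-22.202) [heading=197, draw]
RT 180: heading 197 -> 17
PD: pen down
BK 10.8: (-12.464,-22.202) -> (-22.792,-25.359) [heading=17, draw]
LT 323: heading 17 -> 340
FD 2: (-22.792,-25.359) -> (-20.913,-26.043) [heading=340, draw]
BK 1.8: (-20.913,-26.043) -> (-22.604,-25.428) [heading=340, draw]
LT 270: heading 340 -> 250
Final: pos=(-22.604,-25.428), heading=250, 9 segment(s) drawn

Segment endpoints: x in {-22.792, -22.604, -20.913, -12.464, -0.51, 0, 12.4}, y in {-26.043, -25.428, -25.359, -22.202, -18.547, -17.6, -14.6, -8.7, 0}
xmin=-22.792, ymin=-26.043, xmax=12.4, ymax=0

Answer: -22.792 -26.043 12.4 0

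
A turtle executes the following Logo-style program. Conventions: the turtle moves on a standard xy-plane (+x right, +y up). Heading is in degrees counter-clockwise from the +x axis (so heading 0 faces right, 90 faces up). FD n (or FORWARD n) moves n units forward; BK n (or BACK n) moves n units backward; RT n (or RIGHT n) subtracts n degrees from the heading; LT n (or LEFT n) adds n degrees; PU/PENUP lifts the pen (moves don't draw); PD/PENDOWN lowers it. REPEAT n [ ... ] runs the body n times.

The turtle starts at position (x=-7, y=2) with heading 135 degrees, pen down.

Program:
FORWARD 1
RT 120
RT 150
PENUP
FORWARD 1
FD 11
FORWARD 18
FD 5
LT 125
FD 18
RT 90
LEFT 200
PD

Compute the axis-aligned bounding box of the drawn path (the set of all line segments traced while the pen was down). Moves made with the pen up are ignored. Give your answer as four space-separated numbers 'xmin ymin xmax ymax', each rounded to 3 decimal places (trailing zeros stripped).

Answer: -7.707 2 -7 2.707

Derivation:
Executing turtle program step by step:
Start: pos=(-7,2), heading=135, pen down
FD 1: (-7,2) -> (-7.707,2.707) [heading=135, draw]
RT 120: heading 135 -> 15
RT 150: heading 15 -> 225
PU: pen up
FD 1: (-7.707,2.707) -> (-8.414,2) [heading=225, move]
FD 11: (-8.414,2) -> (-16.192,-5.778) [heading=225, move]
FD 18: (-16.192,-5.778) -> (-28.92,-18.506) [heading=225, move]
FD 5: (-28.92,-18.506) -> (-32.456,-22.042) [heading=225, move]
LT 125: heading 225 -> 350
FD 18: (-32.456,-22.042) -> (-14.729,-25.167) [heading=350, move]
RT 90: heading 350 -> 260
LT 200: heading 260 -> 100
PD: pen down
Final: pos=(-14.729,-25.167), heading=100, 1 segment(s) drawn

Segment endpoints: x in {-7.707, -7}, y in {2, 2.707}
xmin=-7.707, ymin=2, xmax=-7, ymax=2.707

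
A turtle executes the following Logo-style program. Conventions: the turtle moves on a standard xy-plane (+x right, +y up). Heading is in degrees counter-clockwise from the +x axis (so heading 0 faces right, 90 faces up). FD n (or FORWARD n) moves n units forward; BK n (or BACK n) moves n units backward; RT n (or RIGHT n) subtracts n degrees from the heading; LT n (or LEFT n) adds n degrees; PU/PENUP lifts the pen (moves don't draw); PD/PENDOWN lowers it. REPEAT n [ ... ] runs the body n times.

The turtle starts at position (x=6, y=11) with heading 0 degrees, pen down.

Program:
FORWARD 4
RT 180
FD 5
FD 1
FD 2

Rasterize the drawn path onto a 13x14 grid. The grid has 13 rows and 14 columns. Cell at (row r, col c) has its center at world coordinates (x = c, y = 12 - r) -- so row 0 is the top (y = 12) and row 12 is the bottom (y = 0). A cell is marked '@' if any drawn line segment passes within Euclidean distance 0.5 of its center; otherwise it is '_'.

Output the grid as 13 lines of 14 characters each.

Segment 0: (6,11) -> (10,11)
Segment 1: (10,11) -> (5,11)
Segment 2: (5,11) -> (4,11)
Segment 3: (4,11) -> (2,11)

Answer: ______________
__@@@@@@@@@___
______________
______________
______________
______________
______________
______________
______________
______________
______________
______________
______________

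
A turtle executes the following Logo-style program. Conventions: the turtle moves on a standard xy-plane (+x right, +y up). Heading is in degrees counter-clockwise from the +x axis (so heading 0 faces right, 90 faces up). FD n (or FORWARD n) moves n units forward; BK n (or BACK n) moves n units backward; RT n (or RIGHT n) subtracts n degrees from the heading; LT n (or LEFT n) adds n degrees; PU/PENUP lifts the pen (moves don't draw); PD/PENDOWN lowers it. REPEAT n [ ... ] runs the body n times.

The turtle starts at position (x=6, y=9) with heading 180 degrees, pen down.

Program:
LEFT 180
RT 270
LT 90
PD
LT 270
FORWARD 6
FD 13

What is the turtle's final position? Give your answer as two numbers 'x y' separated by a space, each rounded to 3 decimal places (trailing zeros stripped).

Executing turtle program step by step:
Start: pos=(6,9), heading=180, pen down
LT 180: heading 180 -> 0
RT 270: heading 0 -> 90
LT 90: heading 90 -> 180
PD: pen down
LT 270: heading 180 -> 90
FD 6: (6,9) -> (6,15) [heading=90, draw]
FD 13: (6,15) -> (6,28) [heading=90, draw]
Final: pos=(6,28), heading=90, 2 segment(s) drawn

Answer: 6 28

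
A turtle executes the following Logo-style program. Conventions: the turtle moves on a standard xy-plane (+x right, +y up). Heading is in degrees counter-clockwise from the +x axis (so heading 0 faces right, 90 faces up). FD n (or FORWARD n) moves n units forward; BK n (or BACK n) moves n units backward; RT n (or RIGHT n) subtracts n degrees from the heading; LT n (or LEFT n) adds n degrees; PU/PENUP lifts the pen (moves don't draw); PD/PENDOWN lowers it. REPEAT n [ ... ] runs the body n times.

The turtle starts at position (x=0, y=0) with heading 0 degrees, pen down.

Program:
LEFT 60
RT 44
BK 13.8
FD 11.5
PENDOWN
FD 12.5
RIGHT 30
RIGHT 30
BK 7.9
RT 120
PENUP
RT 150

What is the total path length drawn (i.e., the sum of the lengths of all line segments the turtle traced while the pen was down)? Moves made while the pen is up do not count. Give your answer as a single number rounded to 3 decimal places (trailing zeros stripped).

Executing turtle program step by step:
Start: pos=(0,0), heading=0, pen down
LT 60: heading 0 -> 60
RT 44: heading 60 -> 16
BK 13.8: (0,0) -> (-13.265,-3.804) [heading=16, draw]
FD 11.5: (-13.265,-3.804) -> (-2.211,-0.634) [heading=16, draw]
PD: pen down
FD 12.5: (-2.211,-0.634) -> (9.805,2.812) [heading=16, draw]
RT 30: heading 16 -> 346
RT 30: heading 346 -> 316
BK 7.9: (9.805,2.812) -> (4.122,8.299) [heading=316, draw]
RT 120: heading 316 -> 196
PU: pen up
RT 150: heading 196 -> 46
Final: pos=(4.122,8.299), heading=46, 4 segment(s) drawn

Segment lengths:
  seg 1: (0,0) -> (-13.265,-3.804), length = 13.8
  seg 2: (-13.265,-3.804) -> (-2.211,-0.634), length = 11.5
  seg 3: (-2.211,-0.634) -> (9.805,2.812), length = 12.5
  seg 4: (9.805,2.812) -> (4.122,8.299), length = 7.9
Total = 45.7

Answer: 45.7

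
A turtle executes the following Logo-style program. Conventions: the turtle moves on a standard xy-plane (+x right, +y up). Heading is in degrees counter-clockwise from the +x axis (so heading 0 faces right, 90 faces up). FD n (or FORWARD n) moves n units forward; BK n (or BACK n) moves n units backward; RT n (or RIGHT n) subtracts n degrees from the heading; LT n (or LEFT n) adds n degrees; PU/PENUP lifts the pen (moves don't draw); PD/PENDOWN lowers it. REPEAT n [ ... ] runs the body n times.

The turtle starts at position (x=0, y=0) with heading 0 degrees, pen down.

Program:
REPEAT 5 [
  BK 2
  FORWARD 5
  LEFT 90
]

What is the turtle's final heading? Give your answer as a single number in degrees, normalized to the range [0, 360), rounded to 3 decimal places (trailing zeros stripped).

Executing turtle program step by step:
Start: pos=(0,0), heading=0, pen down
REPEAT 5 [
  -- iteration 1/5 --
  BK 2: (0,0) -> (-2,0) [heading=0, draw]
  FD 5: (-2,0) -> (3,0) [heading=0, draw]
  LT 90: heading 0 -> 90
  -- iteration 2/5 --
  BK 2: (3,0) -> (3,-2) [heading=90, draw]
  FD 5: (3,-2) -> (3,3) [heading=90, draw]
  LT 90: heading 90 -> 180
  -- iteration 3/5 --
  BK 2: (3,3) -> (5,3) [heading=180, draw]
  FD 5: (5,3) -> (0,3) [heading=180, draw]
  LT 90: heading 180 -> 270
  -- iteration 4/5 --
  BK 2: (0,3) -> (0,5) [heading=270, draw]
  FD 5: (0,5) -> (0,0) [heading=270, draw]
  LT 90: heading 270 -> 0
  -- iteration 5/5 --
  BK 2: (0,0) -> (-2,0) [heading=0, draw]
  FD 5: (-2,0) -> (3,0) [heading=0, draw]
  LT 90: heading 0 -> 90
]
Final: pos=(3,0), heading=90, 10 segment(s) drawn

Answer: 90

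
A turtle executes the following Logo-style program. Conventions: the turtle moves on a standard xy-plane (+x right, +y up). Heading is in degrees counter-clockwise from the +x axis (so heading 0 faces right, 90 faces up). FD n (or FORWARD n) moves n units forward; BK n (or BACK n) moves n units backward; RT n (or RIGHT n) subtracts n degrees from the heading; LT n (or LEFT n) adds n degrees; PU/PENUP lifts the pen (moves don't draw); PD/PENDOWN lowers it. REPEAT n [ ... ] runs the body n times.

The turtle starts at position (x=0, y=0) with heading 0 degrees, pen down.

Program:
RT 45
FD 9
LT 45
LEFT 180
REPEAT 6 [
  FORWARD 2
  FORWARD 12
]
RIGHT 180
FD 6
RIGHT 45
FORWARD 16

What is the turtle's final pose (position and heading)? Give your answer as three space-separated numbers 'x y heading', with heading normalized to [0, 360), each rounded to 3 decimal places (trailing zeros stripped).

Answer: -60.322 -17.678 315

Derivation:
Executing turtle program step by step:
Start: pos=(0,0), heading=0, pen down
RT 45: heading 0 -> 315
FD 9: (0,0) -> (6.364,-6.364) [heading=315, draw]
LT 45: heading 315 -> 0
LT 180: heading 0 -> 180
REPEAT 6 [
  -- iteration 1/6 --
  FD 2: (6.364,-6.364) -> (4.364,-6.364) [heading=180, draw]
  FD 12: (4.364,-6.364) -> (-7.636,-6.364) [heading=180, draw]
  -- iteration 2/6 --
  FD 2: (-7.636,-6.364) -> (-9.636,-6.364) [heading=180, draw]
  FD 12: (-9.636,-6.364) -> (-21.636,-6.364) [heading=180, draw]
  -- iteration 3/6 --
  FD 2: (-21.636,-6.364) -> (-23.636,-6.364) [heading=180, draw]
  FD 12: (-23.636,-6.364) -> (-35.636,-6.364) [heading=180, draw]
  -- iteration 4/6 --
  FD 2: (-35.636,-6.364) -> (-37.636,-6.364) [heading=180, draw]
  FD 12: (-37.636,-6.364) -> (-49.636,-6.364) [heading=180, draw]
  -- iteration 5/6 --
  FD 2: (-49.636,-6.364) -> (-51.636,-6.364) [heading=180, draw]
  FD 12: (-51.636,-6.364) -> (-63.636,-6.364) [heading=180, draw]
  -- iteration 6/6 --
  FD 2: (-63.636,-6.364) -> (-65.636,-6.364) [heading=180, draw]
  FD 12: (-65.636,-6.364) -> (-77.636,-6.364) [heading=180, draw]
]
RT 180: heading 180 -> 0
FD 6: (-77.636,-6.364) -> (-71.636,-6.364) [heading=0, draw]
RT 45: heading 0 -> 315
FD 16: (-71.636,-6.364) -> (-60.322,-17.678) [heading=315, draw]
Final: pos=(-60.322,-17.678), heading=315, 15 segment(s) drawn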